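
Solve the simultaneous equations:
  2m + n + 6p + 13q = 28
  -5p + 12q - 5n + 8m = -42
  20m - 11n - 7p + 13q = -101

infinitely many solutions

Row-reduce:
R1 ← R1 / (2).
R2 ← R2 − 8·R1.
R3 ← R3 − 20·R1.
R2 ← R2 / (-9).
R1 ← R1 − 1/2·R2.
R3 ← R3 + 21·R2.
R3 ← R3 / (2/3).
R1 ← R1 − 25/18·R3.
R2 ← R2 − 29/9·R3.
Rank is 3 with 4 unknowns, leaving q free.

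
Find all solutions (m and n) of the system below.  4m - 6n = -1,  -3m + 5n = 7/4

Row-reduce the augmented matrix:
R1 ← R1 / (4).
R2 ← R2 + 3·R1.
R2 ← R2 / (1/2).
R1 ← R1 + 3/2·R2.
Reading off the reduced rows gives m = 11/4, n = 2.

m = 11/4, n = 2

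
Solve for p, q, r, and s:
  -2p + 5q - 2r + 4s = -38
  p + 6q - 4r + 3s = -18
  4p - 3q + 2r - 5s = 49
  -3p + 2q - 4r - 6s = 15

p = 5, q = -2, r = -1, s = -5

Row-reduce the augmented matrix:
R1 ← R1 / (-2).
R2 ← R2 − 1·R1.
R3 ← R3 − 4·R1.
R4 ← R4 + 3·R1.
R2 ← R2 / (17/2).
R1 ← R1 + 5/2·R2.
R3 ← R3 − 7·R2.
R4 ← R4 + 11/2·R2.
R3 ← R3 / (36/17).
R1 ← R1 + 8/17·R3.
R2 ← R2 + 10/17·R3.
R4 ← R4 + 72/17·R3.
R4 ← R4 / (-11).
R1 ← R1 + 7/9·R4.
R2 ← R2 − 5/18·R4.
R3 ← R3 + 19/36·R4.
Reading off the reduced rows gives p = 5, q = -2, r = -1, s = -5.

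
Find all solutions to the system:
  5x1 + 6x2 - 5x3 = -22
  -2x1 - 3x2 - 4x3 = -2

Row-reduce:
R1 ← R1 / (5).
R2 ← R2 + 2·R1.
R2 ← R2 / (-3/5).
R1 ← R1 − 6/5·R2.
Rank is 2 with 3 unknowns, leaving x3 free.

infinitely many solutions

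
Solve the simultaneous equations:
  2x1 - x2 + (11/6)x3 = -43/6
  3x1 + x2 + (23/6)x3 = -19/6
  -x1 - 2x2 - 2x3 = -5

no solution

Row-reduce:
R1 ← R1 / (2).
R2 ← R2 − 3·R1.
R3 ← R3 + 1·R1.
R2 ← R2 / (5/2).
R1 ← R1 + 1/2·R2.
R3 ← R3 + 5/2·R2.
Row 3 reduces to 0 = -1, a contradiction. The system is inconsistent.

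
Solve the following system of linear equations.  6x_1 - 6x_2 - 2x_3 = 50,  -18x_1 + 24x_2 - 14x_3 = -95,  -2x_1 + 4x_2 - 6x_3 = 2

no solution

Row-reduce:
R1 ← R1 / (6).
R2 ← R2 + 18·R1.
R3 ← R3 + 2·R1.
R2 ← R2 / (6).
R1 ← R1 + 1·R2.
R3 ← R3 − 2·R2.
Row 3 reduces to 0 = 1/3, a contradiction. The system is inconsistent.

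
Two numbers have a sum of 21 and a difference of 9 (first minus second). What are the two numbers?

Let x = first number, y = second number.
  x + y = 21
  x - y = 9
Row-reduce the augmented matrix:
R2 ← R2 − 1·R1.
R2 ← R2 / (-2).
R1 ← R1 − 1·R2.
Reading off the reduced rows gives x = 15, y = 6.

first number: 15, second number: 6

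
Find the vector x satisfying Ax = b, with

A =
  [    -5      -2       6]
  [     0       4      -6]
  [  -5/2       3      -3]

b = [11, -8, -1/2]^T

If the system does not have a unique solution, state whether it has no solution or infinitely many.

no solution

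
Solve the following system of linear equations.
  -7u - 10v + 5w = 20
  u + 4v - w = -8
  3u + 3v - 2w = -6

infinitely many solutions

Row-reduce:
R1 ← R1 / (-7).
R2 ← R2 − 1·R1.
R3 ← R3 − 3·R1.
R2 ← R2 / (18/7).
R1 ← R1 − 10/7·R2.
R3 ← R3 + 9/7·R2.
Rank is 2 with 3 unknowns, leaving w free.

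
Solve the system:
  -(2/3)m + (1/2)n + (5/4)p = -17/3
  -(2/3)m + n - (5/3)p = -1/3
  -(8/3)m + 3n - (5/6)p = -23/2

no solution

Row-reduce:
R1 ← R1 / (-2/3).
R2 ← R2 + 2/3·R1.
R3 ← R3 + 8/3·R1.
R2 ← R2 / (1/2).
R1 ← R1 + 3/4·R2.
R3 ← R3 − 1·R2.
Row 3 reduces to 0 = 1/2, a contradiction. The system is inconsistent.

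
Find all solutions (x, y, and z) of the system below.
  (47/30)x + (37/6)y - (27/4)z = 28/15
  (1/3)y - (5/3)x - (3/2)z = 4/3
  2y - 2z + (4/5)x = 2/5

infinitely many solutions

Row-reduce:
R1 ← R1 / (47/30).
R2 ← R2 + 5/3·R1.
R3 ← R3 − 4/5·R1.
R2 ← R2 / (324/47).
R1 ← R1 − 185/47·R2.
R3 ← R3 + 54/47·R2.
Rank is 2 with 3 unknowns, leaving z free.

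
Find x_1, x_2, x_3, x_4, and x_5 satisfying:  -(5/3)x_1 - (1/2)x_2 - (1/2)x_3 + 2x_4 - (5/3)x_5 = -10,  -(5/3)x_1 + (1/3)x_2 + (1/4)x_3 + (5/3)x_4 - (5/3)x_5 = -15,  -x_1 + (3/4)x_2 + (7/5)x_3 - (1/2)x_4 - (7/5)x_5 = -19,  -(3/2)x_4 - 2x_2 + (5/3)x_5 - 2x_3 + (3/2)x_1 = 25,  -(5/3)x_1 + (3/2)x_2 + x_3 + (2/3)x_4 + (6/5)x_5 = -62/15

x_1 = 3, x_2 = -2, x_3 = -4, x_4 = 1, x_5 = 6

Row-reduce the augmented matrix:
R1 ← R1 / (-5/3).
R2 ← R2 + 5/3·R1.
R3 ← R3 + 1·R1.
R4 ← R4 − 3/2·R1.
R5 ← R5 + 5/3·R1.
R2 ← R2 / (5/6).
R1 ← R1 − 3/10·R2.
R3 ← R3 − 21/20·R2.
R4 ← R4 + 49/20·R2.
R5 ← R5 − 2·R2.
R3 ← R3 / (151/200).
R1 ← R1 − 3/100·R3.
R2 ← R2 − 9/10·R3.
R4 ← R4 + 49/200·R3.
R5 ← R5 + 3/10·R3.
R4 ← R4 / (-827/755).
R1 ← R1 + 777/755·R4.
R2 ← R2 − 170/151·R4.
R3 ← R3 + 256/151·R4.
R5 ← R5 + 472/453·R4.
R5 ← R5 / (99463/37215).
R1 ← R1 − 1623/1654·R5.
R2 ← R2 − 1277/2481·R5.
R3 ← R3 + 1456/2481·R5.
R4 ← R4 + 167/4962·R5.
Reading off the reduced rows gives x_1 = 3, x_2 = -2, x_3 = -4, x_4 = 1, x_5 = 6.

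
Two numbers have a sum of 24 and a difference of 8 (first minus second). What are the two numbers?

first number: 16, second number: 8

Let x = first number, y = second number.
  x + y = 24
  x - y = 8
Row-reduce the augmented matrix:
R2 ← R2 − 1·R1.
R2 ← R2 / (-2).
R1 ← R1 − 1·R2.
Reading off the reduced rows gives x = 16, y = 8.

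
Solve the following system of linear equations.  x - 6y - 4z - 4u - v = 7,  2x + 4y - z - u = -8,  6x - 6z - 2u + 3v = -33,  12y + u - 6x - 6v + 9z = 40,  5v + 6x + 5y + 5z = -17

no solution

Row-reduce:
R2 ← R2 − 2·R1.
R3 ← R3 − 6·R1.
R4 ← R4 + 6·R1.
R5 ← R5 − 6·R1.
R2 ← R2 / (16).
R1 ← R1 + 6·R2.
R3 ← R3 − 36·R2.
R4 ← R4 + 24·R2.
R5 ← R5 − 41·R2.
R3 ← R3 / (9/4).
R1 ← R1 + 11/8·R3.
R2 ← R2 − 7/16·R3.
R4 ← R4 + 9/2·R3.
R5 ← R5 − 177/16·R3.
Swap R4 and R5.
R4 ← R4 / (-74/3).
R1 ← R1 − 22/9·R4.
R2 ← R2 + 7/9·R4.
R3 ← R3 − 25/9·R4.
Row 5 reduces to 0 = -2, a contradiction. The system is inconsistent.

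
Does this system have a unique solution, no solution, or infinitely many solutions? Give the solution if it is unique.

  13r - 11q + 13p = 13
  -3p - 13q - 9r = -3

Row-reduce:
R1 ← R1 / (13).
R2 ← R2 + 3·R1.
R2 ← R2 / (-202/13).
R1 ← R1 + 11/13·R2.
Rank is 2 with 3 unknowns, leaving r free.

infinitely many solutions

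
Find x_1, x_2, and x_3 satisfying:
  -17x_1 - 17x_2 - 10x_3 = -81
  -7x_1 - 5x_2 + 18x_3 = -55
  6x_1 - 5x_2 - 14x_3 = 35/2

x_1 = 5/2, x_2 = 3, x_3 = -5/4

Row-reduce the augmented matrix:
R1 ← R1 / (-17).
R2 ← R2 + 7·R1.
R3 ← R3 − 6·R1.
R2 ← R2 / (2).
R1 ← R1 − 1·R2.
R3 ← R3 + 11·R2.
R3 ← R3 / (1770/17).
R1 ← R1 + 178/17·R3.
R2 ← R2 − 188/17·R3.
Reading off the reduced rows gives x_1 = 5/2, x_2 = 3, x_3 = -5/4.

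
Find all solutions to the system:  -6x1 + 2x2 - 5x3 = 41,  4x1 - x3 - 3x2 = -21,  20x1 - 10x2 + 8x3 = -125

no solution

Row-reduce:
R1 ← R1 / (-6).
R2 ← R2 − 4·R1.
R3 ← R3 − 20·R1.
R2 ← R2 / (-5/3).
R1 ← R1 + 1/3·R2.
R3 ← R3 + 10/3·R2.
Row 3 reduces to 0 = -1, a contradiction. The system is inconsistent.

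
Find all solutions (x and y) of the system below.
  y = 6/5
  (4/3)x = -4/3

x = -1, y = 6/5

Row-reduce the augmented matrix:
Swap R1 and R2.
R1 ← R1 / (4/3).
Reading off the reduced rows gives x = -1, y = 6/5.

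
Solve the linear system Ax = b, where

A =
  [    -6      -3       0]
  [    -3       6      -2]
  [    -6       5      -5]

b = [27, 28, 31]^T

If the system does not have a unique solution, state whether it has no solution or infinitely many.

x_1 = -6, x_2 = 3, x_3 = 4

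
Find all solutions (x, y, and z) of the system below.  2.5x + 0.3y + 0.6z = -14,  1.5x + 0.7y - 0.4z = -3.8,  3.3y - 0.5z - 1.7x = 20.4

x = -5, y = 3, z = -4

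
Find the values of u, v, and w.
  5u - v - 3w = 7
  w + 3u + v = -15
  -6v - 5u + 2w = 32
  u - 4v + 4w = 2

u = -2, v = -5, w = -4

Row-reduce the augmented matrix:
R1 ← R1 / (5).
R2 ← R2 − 3·R1.
R3 ← R3 + 5·R1.
R4 ← R4 − 1·R1.
R2 ← R2 / (8/5).
R1 ← R1 + 1/5·R2.
R3 ← R3 + 7·R2.
R4 ← R4 + 19/5·R2.
R3 ← R3 / (45/4).
R1 ← R1 + 1/4·R3.
R2 ← R2 − 7/4·R3.
R4 ← R4 − 45/4·R3.
R4 reduces to 0 = 0, so the extra equation is consistent.
Reading off the reduced rows gives u = -2, v = -5, w = -4.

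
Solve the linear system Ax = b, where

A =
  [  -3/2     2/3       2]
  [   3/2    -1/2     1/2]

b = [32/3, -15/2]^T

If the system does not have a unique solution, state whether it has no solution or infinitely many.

Row-reduce:
R1 ← R1 / (-3/2).
R2 ← R2 − 3/2·R1.
R2 ← R2 / (1/6).
R1 ← R1 + 4/9·R2.
Rank is 2 with 3 unknowns, leaving x_3 free.

infinitely many solutions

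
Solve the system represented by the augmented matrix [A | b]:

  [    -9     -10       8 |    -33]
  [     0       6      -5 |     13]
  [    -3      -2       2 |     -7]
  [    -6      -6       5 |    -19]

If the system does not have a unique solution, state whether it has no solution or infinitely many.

no solution

Row-reduce:
R1 ← R1 / (-9).
R3 ← R3 + 3·R1.
R4 ← R4 + 6·R1.
R2 ← R2 / (6).
R1 ← R1 − 10/9·R2.
R3 ← R3 − 4/3·R2.
R4 ← R4 − 2/3·R2.
R3 ← R3 / (4/9).
R1 ← R1 − 1/27·R3.
R2 ← R2 + 5/6·R3.
R4 ← R4 − 2/9·R3.
Row 4 reduces to 0 = 1, a contradiction. The system is inconsistent.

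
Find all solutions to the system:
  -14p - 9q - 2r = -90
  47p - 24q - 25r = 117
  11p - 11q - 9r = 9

infinitely many solutions

Row-reduce:
R1 ← R1 / (-14).
R2 ← R2 − 47·R1.
R3 ← R3 − 11·R1.
R2 ← R2 / (-759/14).
R1 ← R1 − 9/14·R2.
R3 ← R3 + 253/14·R2.
Rank is 2 with 3 unknowns, leaving r free.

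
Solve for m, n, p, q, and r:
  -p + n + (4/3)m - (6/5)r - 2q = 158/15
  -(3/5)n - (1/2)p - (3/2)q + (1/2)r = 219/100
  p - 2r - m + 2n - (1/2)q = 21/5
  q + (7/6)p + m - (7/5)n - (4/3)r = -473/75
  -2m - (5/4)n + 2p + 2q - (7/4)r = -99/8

Row-reduce the augmented matrix:
R1 ← R1 / (4/3).
R3 ← R3 + 1·R1.
R4 ← R4 − 1·R1.
R5 ← R5 + 2·R1.
R2 ← R2 / (-3/5).
R1 ← R1 − 3/4·R2.
R3 ← R3 − 11/4·R2.
R4 ← R4 + 43/20·R2.
R5 ← R5 − 1/4·R2.
R3 ← R3 / (-49/24).
R1 ← R1 + 11/8·R3.
R2 ← R2 − 5/6·R3.
R4 ← R4 − 89/24·R3.
R5 ← R5 − 7/24·R3.
R4 ← R4 / (-404/49).
R1 ← R1 − 255/98·R4.
R2 ← R2 + 55/49·R4.
R3 ← R3 − 213/49·R4.
R5 ← R5 + 81/28·R4.
R5 ← R5 / (-7305/3232).
R1 ← R1 + 7403/8080·R5.
R2 ← R2 + 1523/2424·R5.
R3 ← R3 + 5889/4040·R5.
R4 ← R4 − 979/2424·R5.
Reading off the reduced rows gives m = 1, n = 13/5, p = -2, q = -2, r = -1/2.

m = 1, n = 13/5, p = -2, q = -2, r = -1/2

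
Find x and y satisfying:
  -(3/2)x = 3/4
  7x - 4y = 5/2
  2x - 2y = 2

Row-reduce the augmented matrix:
R1 ← R1 / (-3/2).
R2 ← R2 − 7·R1.
R3 ← R3 − 2·R1.
R2 ← R2 / (-4).
R3 ← R3 + 2·R2.
R3 reduces to 0 = 0, so the extra equation is consistent.
Reading off the reduced rows gives x = -1/2, y = -3/2.

x = -1/2, y = -3/2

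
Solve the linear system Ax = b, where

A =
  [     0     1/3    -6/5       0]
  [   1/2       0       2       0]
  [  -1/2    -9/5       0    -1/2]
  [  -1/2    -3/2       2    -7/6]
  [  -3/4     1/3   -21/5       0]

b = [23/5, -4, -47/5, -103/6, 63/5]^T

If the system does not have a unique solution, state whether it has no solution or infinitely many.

no solution

Row-reduce:
Swap R1 and R2.
R1 ← R1 / (1/2).
R3 ← R3 + 1/2·R1.
R4 ← R4 + 1/2·R1.
R5 ← R5 + 3/4·R1.
R2 ← R2 / (1/3).
R3 ← R3 + 9/5·R2.
R4 ← R4 + 3/2·R2.
R5 ← R5 − 1/3·R2.
R3 ← R3 / (-112/25).
R1 ← R1 − 4·R3.
R2 ← R2 + 18/5·R3.
R4 ← R4 + 7/5·R3.
R4 ← R4 / (-97/96).
R1 ← R1 + 25/56·R4.
R2 ← R2 − 45/112·R4.
R3 ← R3 − 25/224·R4.
Row 5 reduces to 0 = 2, a contradiction. The system is inconsistent.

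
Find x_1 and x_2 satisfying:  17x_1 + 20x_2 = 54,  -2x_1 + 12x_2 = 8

Row-reduce the augmented matrix:
R1 ← R1 / (17).
R2 ← R2 + 2·R1.
R2 ← R2 / (244/17).
R1 ← R1 − 20/17·R2.
Reading off the reduced rows gives x_1 = 2, x_2 = 1.

x_1 = 2, x_2 = 1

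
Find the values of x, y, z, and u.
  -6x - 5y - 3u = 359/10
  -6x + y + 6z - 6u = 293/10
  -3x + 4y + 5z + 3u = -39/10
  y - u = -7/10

x = -3, y = -5/2, z = 1/2, u = -9/5

Row-reduce the augmented matrix:
R1 ← R1 / (-6).
R2 ← R2 + 6·R1.
R3 ← R3 + 3·R1.
R2 ← R2 / (6).
R1 ← R1 − 5/6·R2.
R3 ← R3 − 13/2·R2.
R4 ← R4 − 1·R2.
R3 ← R3 / (-3/2).
R1 ← R1 + 5/6·R3.
R2 ← R2 − 1·R3.
R4 ← R4 + 1·R3.
R4 ← R4 / (-17/3).
R1 ← R1 + 61/18·R4.
R2 ← R2 − 14/3·R4.
R3 ← R3 + 31/6·R4.
Reading off the reduced rows gives x = -3, y = -5/2, z = 1/2, u = -9/5.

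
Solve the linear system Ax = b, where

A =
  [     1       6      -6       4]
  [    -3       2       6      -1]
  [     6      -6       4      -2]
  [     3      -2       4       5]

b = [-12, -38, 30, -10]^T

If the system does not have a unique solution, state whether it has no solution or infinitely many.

x_1 = 2, x_2 = -5, x_3 = -4, x_4 = -2

Row-reduce the augmented matrix:
R2 ← R2 + 3·R1.
R3 ← R3 − 6·R1.
R4 ← R4 − 3·R1.
R2 ← R2 / (20).
R1 ← R1 − 6·R2.
R3 ← R3 + 42·R2.
R4 ← R4 + 20·R2.
R3 ← R3 / (74/5).
R1 ← R1 + 12/5·R3.
R2 ← R2 + 3/5·R3.
R4 ← R4 − 10·R3.
R4 ← R4 / (441/74).
R1 ← R1 − 17/74·R4.
R2 ← R2 − 16/37·R4.
R3 ← R3 + 29/148·R4.
Reading off the reduced rows gives x_1 = 2, x_2 = -5, x_3 = -4, x_4 = -2.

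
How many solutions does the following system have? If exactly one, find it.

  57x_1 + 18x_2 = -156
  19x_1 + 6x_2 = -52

Row-reduce:
R1 ← R1 / (57).
R2 ← R2 − 19·R1.
Rank is 1 with 2 unknowns, leaving x_2 free.

infinitely many solutions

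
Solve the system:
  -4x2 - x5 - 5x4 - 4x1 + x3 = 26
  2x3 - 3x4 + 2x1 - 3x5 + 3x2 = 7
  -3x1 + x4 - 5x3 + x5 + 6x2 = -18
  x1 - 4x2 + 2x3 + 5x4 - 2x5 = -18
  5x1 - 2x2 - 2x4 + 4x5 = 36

x1 = 4, x2 = -4, x3 = -5, x4 = -6, x5 = -1

Row-reduce the augmented matrix:
R1 ← R1 / (-4).
R2 ← R2 − 2·R1.
R3 ← R3 + 3·R1.
R4 ← R4 − 1·R1.
R5 ← R5 − 5·R1.
R1 ← R1 − 1·R2.
R3 ← R3 − 9·R2.
R4 ← R4 + 5·R2.
R5 ← R5 + 7·R2.
R3 ← R3 / (-113/4).
R1 ← R1 + 11/4·R3.
R2 ← R2 − 5/2·R3.
R4 ← R4 − 59/4·R3.
R5 ← R5 − 75/4·R3.
R4 ← R4 / (517/113).
R1 ← R1 − 166/113·R4.
R2 ← R2 + 79/113·R4.
R3 ← R3 + 217/113·R4.
R5 ← R5 + 1214/113·R4.
R5 ← R5 / (-2736/517).
R1 ← R1 − 662/517·R5.
R2 ← R2 + 477/517·R5.
R3 ← R3 + 1127/517·R5.
R4 ← R4 + 270/517·R5.
Reading off the reduced rows gives x1 = 4, x2 = -4, x3 = -5, x4 = -6, x5 = -1.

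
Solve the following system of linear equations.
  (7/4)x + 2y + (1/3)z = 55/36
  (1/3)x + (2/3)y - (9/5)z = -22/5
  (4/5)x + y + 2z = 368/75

Row-reduce the augmented matrix:
R1 ← R1 / (7/4).
R2 ← R2 − 1/3·R1.
R3 ← R3 − 4/5·R1.
R2 ← R2 / (2/7).
R1 ← R1 − 8/7·R2.
R3 ← R3 − 3/35·R2.
R3 ← R3 / (361/150).
R1 ← R1 − 344/45·R3.
R2 ← R2 + 587/90·R3.
Reading off the reduced rows gives x = 9/5, y = -6/5, z = 7/3.

x = 9/5, y = -6/5, z = 7/3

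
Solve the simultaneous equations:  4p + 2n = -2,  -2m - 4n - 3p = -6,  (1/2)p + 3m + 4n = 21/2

no solution

Row-reduce:
Swap R1 and R2.
R1 ← R1 / (-2).
R3 ← R3 − 3·R1.
R2 ← R2 / (2).
R1 ← R1 − 2·R2.
R3 ← R3 + 2·R2.
Row 3 reduces to 0 = -1/2, a contradiction. The system is inconsistent.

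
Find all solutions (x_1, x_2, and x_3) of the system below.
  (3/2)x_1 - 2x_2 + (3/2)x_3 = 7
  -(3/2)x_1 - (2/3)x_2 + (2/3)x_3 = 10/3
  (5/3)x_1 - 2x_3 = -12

x_1 = 0, x_2 = 1, x_3 = 6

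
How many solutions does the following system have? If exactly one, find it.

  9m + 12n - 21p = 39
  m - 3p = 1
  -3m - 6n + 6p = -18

infinitely many solutions

Row-reduce:
R1 ← R1 / (9).
R2 ← R2 − 1·R1.
R3 ← R3 + 3·R1.
R2 ← R2 / (-4/3).
R1 ← R1 − 4/3·R2.
R3 ← R3 + 2·R2.
Rank is 2 with 3 unknowns, leaving p free.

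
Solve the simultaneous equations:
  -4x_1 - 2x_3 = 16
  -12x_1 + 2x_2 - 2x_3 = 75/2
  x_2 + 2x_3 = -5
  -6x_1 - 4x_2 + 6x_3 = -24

no solution

Row-reduce:
R1 ← R1 / (-4).
R2 ← R2 + 12·R1.
R4 ← R4 + 6·R1.
R2 ← R2 / (2).
R3 ← R3 − 1·R2.
R4 ← R4 + 4·R2.
Swap R3 and R4.
R3 ← R3 / (17).
R1 ← R1 − 1/2·R3.
R2 ← R2 − 2·R3.
Row 4 reduces to 0 = 1/4, a contradiction. The system is inconsistent.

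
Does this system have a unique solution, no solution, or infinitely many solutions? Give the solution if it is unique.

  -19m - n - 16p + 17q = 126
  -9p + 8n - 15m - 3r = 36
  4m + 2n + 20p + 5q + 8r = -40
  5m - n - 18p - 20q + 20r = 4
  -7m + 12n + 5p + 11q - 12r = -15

m = -3, n = -3, p = -2, q = 2, r = 1

Row-reduce the augmented matrix:
R1 ← R1 / (-19).
R2 ← R2 + 15·R1.
R3 ← R3 − 4·R1.
R4 ← R4 − 5·R1.
R5 ← R5 + 7·R1.
R2 ← R2 / (167/19).
R1 ← R1 − 1/19·R2.
R3 ← R3 − 34/19·R2.
R4 ← R4 + 24/19·R2.
R5 ← R5 − 235/19·R2.
R3 ← R3 / (2654/167).
R1 ← R1 − 137/167·R3.
R2 ← R2 − 69/167·R3.
R4 ← R4 + 3622/167·R3.
R5 ← R5 − 966/167·R3.
R4 ← R4 / (-2678/1327).
R1 ← R1 + 3711/2654·R4.
R2 ← R2 + 4833/2654·R4.
R3 ← R3 − 1889/2654·R4.
R5 ← R5 − 25884/1327·R4.
R5 ← R5 / (390735/1339).
R1 ← R1 + 59257/2678·R5.
R2 ← R2 + 77199/2678·R5.
R3 ← R3 − 31033/2678·R5.
R4 ← R4 + 20781/1339·R5.
Reading off the reduced rows gives m = -3, n = -3, p = -2, q = 2, r = 1.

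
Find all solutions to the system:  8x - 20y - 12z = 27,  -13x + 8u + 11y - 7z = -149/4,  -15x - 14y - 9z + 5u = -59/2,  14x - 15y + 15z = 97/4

Row-reduce the augmented matrix:
R1 ← R1 / (8).
R2 ← R2 + 13·R1.
R3 ← R3 + 15·R1.
R4 ← R4 − 14·R1.
R2 ← R2 / (-43/2).
R1 ← R1 + 5/2·R2.
R3 ← R3 + 103/2·R2.
R4 ← R4 − 20·R2.
R3 ← R3 / (1375/43).
R1 ← R1 − 68/43·R3.
R2 ← R2 − 53/43·R3.
R4 ← R4 − 488/43·R3.
R4 ← R4 / (17144/1375).
R1 ← R1 + 316/1375·R4.
R2 ← R2 − 239/1375·R4.
R3 ← R3 + 609/1375·R4.
Reading off the reduced rows gives x = 2, y = -1/4, z = -1/2, u = -3/2.

x = 2, y = -1/4, z = -1/2, u = -3/2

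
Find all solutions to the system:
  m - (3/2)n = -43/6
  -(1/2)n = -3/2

m = -8/3, n = 3

Row-reduce the augmented matrix:
R2 ← R2 / (-1/2).
R1 ← R1 + 3/2·R2.
Reading off the reduced rows gives m = -8/3, n = 3.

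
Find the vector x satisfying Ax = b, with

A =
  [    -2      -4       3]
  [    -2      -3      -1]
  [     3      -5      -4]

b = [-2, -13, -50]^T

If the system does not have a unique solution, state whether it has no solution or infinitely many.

Row-reduce the augmented matrix:
R1 ← R1 / (-2).
R2 ← R2 + 2·R1.
R3 ← R3 − 3·R1.
R1 ← R1 − 2·R2.
R3 ← R3 + 11·R2.
R3 ← R3 / (-87/2).
R1 ← R1 − 13/2·R3.
R2 ← R2 + 4·R3.
Reading off the reduced rows gives x_1 = -3, x_2 = 5, x_3 = 4.

x_1 = -3, x_2 = 5, x_3 = 4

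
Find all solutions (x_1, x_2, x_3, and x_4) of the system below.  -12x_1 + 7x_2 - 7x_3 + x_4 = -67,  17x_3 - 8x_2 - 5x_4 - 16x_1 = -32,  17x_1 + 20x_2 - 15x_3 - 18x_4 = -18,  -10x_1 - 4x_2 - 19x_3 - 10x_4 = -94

x_1 = 4, x_2 = -1, x_3 = 2, x_4 = 2

Row-reduce the augmented matrix:
R1 ← R1 / (-12).
R2 ← R2 + 16·R1.
R3 ← R3 − 17·R1.
R4 ← R4 + 10·R1.
R2 ← R2 / (-52/3).
R1 ← R1 + 7/12·R2.
R3 ← R3 − 359/12·R2.
R4 ← R4 + 59/6·R2.
R3 ← R3 / (4271/208).
R1 ← R1 + 63/208·R3.
R2 ← R2 + 79/52·R3.
R4 ← R4 + 2923/104·R3.
R4 ← R4 / (-191773/4271).
R1 ← R1 + 1179/4271·R4.
R2 ← R2 + 7134/4271·R4.
R3 ← R3 + 5723/4271·R4.
Reading off the reduced rows gives x_1 = 4, x_2 = -1, x_3 = 2, x_4 = 2.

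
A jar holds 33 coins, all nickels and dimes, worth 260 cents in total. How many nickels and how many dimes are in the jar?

nickels: 14, dimes: 19

Let n = nickels, d = dimes.
  d + n = 33
  5n + 10d = 260
From equation 1: n = 33 − d.
Substitute into equation 2 and solve: d = 19.
Then n = 14.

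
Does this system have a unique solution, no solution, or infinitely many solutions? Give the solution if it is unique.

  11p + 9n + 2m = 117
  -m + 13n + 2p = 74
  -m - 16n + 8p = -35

Row-reduce the augmented matrix:
R1 ← R1 / (2).
R2 ← R2 + 1·R1.
R3 ← R3 + 1·R1.
R2 ← R2 / (35/2).
R1 ← R1 − 9/2·R2.
R3 ← R3 + 23/2·R2.
R3 ← R3 / (129/7).
R1 ← R1 − 25/7·R3.
R2 ← R2 − 3/7·R3.
Reading off the reduced rows gives m = 3, n = 5, p = 6.

m = 3, n = 5, p = 6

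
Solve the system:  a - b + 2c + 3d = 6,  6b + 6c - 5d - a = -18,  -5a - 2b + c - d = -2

infinitely many solutions

Row-reduce:
R2 ← R2 + 1·R1.
R3 ← R3 + 5·R1.
R2 ← R2 / (5).
R1 ← R1 + 1·R2.
R3 ← R3 + 7·R2.
R3 ← R3 / (111/5).
R1 ← R1 − 18/5·R3.
R2 ← R2 − 8/5·R3.
Rank is 3 with 4 unknowns, leaving d free.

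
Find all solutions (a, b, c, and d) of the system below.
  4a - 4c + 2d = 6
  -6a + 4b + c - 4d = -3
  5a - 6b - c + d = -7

infinitely many solutions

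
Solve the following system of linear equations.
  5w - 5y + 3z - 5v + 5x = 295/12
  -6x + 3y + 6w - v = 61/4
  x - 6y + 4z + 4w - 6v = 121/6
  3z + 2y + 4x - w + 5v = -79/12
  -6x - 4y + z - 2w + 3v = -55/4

x = 2/3, y = 0, z = 0, w = 3, v = -5/4

Row-reduce the augmented matrix:
R1 ← R1 / (5).
R2 ← R2 + 6·R1.
R3 ← R3 − 1·R1.
R4 ← R4 − 4·R1.
R5 ← R5 + 6·R1.
R2 ← R2 / (-3).
R1 ← R1 + 1·R2.
R3 ← R3 + 5·R2.
R4 ← R4 − 6·R2.
R5 ← R5 + 10·R2.
R3 ← R3 / (-13/5).
R1 ← R1 + 3/5·R3.
R2 ← R2 + 6/5·R3.
R4 ← R4 − 39/5·R3.
R5 ← R5 + 37/5·R3.
R4 ← R4 / (-32).
R1 ← R1 − 12/13·R4.
R2 ← R2 − 50/13·R4.
R3 ← R3 − 85/13·R4.
R5 ← R5 − 161/13·R4.
R5 ← R5 / (8941/1248).
R1 ← R1 − 71/312·R5.
R2 ← R2 − 661/624·R5.
R3 ← R3 − 625/1248·R5.
R4 ← R4 + 15/32·R5.
Reading off the reduced rows gives x = 2/3, y = 0, z = 0, w = 3, v = -5/4.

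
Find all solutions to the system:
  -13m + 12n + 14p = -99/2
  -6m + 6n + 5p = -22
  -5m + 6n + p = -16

Row-reduce:
R1 ← R1 / (-13).
R2 ← R2 + 6·R1.
R3 ← R3 + 5·R1.
R2 ← R2 / (6/13).
R1 ← R1 + 12/13·R2.
R3 ← R3 − 18/13·R2.
Row 3 reduces to 0 = 1/2, a contradiction. The system is inconsistent.

no solution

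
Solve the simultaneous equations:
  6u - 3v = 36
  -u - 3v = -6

From equation 2: u = 6 − 3·v.
Substitute into equation 1 and solve: v = 0.
Then u = 6.

u = 6, v = 0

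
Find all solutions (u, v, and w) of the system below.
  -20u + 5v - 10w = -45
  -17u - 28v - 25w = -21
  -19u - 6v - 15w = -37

infinitely many solutions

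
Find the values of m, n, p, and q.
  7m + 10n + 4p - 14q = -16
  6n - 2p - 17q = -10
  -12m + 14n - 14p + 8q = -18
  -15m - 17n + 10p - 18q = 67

m = -2, n = -1, p = 2, q = 0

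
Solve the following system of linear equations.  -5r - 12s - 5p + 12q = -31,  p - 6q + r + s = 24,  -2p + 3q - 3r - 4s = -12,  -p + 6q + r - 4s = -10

Row-reduce:
R1 ← R1 / (-5).
R2 ← R2 − 1·R1.
R3 ← R3 + 2·R1.
R4 ← R4 + 1·R1.
R2 ← R2 / (-18/5).
R1 ← R1 + 12/5·R2.
R3 ← R3 + 9/5·R2.
R4 ← R4 − 18/5·R2.
R3 ← R3 / (-1).
R1 ← R1 − 1·R3.
R4 ← R4 − 2·R3.
Row 4 reduces to 0 = -3, a contradiction. The system is inconsistent.

no solution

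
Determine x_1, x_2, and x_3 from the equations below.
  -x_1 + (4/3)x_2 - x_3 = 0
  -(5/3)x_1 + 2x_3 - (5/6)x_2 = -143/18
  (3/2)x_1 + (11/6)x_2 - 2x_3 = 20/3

x_1 = 5/3, x_2 = -1, x_3 = -3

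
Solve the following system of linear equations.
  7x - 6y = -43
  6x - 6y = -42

Row-reduce the augmented matrix:
R1 ← R1 / (7).
R2 ← R2 − 6·R1.
R2 ← R2 / (-6/7).
R1 ← R1 + 6/7·R2.
Reading off the reduced rows gives x = -1, y = 6.

x = -1, y = 6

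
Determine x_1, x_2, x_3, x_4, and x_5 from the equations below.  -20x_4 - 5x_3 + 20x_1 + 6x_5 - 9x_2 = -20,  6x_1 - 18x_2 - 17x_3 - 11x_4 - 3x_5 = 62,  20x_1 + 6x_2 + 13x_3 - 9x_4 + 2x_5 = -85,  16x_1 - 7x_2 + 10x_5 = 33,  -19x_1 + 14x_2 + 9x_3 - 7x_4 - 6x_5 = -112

x_1 = 1, x_2 = -1, x_3 = -5, x_4 = 4, x_5 = 1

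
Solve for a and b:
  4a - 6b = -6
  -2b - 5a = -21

a = 3, b = 3

Row-reduce the augmented matrix:
R1 ← R1 / (4).
R2 ← R2 + 5·R1.
R2 ← R2 / (-19/2).
R1 ← R1 + 3/2·R2.
Reading off the reduced rows gives a = 3, b = 3.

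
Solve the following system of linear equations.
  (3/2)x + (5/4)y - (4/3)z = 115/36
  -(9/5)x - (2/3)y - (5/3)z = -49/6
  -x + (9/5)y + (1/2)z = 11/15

Row-reduce the augmented matrix:
R1 ← R1 / (3/2).
R2 ← R2 + 9/5·R1.
R3 ← R3 + 1·R1.
R2 ← R2 / (5/6).
R1 ← R1 − 5/6·R2.
R3 ← R3 − 79/30·R2.
R3 ← R3 / (22351/2250).
R1 ← R1 − 107/45·R3.
R2 ← R2 + 98/25·R3.
Reading off the reduced rows gives x = 5/2, y = 4/3, z = 5/3.

x = 5/2, y = 4/3, z = 5/3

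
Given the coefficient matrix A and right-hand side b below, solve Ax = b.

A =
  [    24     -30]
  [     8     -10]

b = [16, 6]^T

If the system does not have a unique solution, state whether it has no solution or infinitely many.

Row-reduce:
R1 ← R1 / (24).
R2 ← R2 − 8·R1.
Row 2 reduces to 0 = 2/3, a contradiction. The system is inconsistent.

no solution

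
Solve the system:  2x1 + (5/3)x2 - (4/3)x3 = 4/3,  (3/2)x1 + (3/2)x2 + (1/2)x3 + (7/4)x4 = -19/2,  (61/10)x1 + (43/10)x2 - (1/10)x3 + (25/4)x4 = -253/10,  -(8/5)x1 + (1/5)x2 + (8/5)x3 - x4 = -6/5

no solution

Row-reduce:
R1 ← R1 / (2).
R2 ← R2 − 3/2·R1.
R3 ← R3 − 61/10·R1.
R4 ← R4 + 8/5·R1.
R2 ← R2 / (1/4).
R1 ← R1 − 5/6·R2.
R3 ← R3 + 47/60·R2.
R4 ← R4 − 23/15·R2.
R3 ← R3 / (26/3).
R1 ← R1 + 17/3·R3.
R2 ← R2 − 6·R3.
R4 ← R4 + 26/3·R3.
Row 4 reduces to 0 = 2, a contradiction. The system is inconsistent.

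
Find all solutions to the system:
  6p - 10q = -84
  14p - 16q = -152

p = -4, q = 6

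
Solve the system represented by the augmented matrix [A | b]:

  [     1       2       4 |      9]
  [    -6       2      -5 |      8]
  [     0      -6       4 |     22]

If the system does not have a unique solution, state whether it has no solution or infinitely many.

Row-reduce the augmented matrix:
R2 ← R2 + 6·R1.
R2 ← R2 / (14).
R1 ← R1 − 2·R2.
R3 ← R3 + 6·R2.
R3 ← R3 / (85/7).
R1 ← R1 − 9/7·R3.
R2 ← R2 − 19/14·R3.
Reading off the reduced rows gives x_1 = -5, x_2 = -1, x_3 = 4.

x_1 = -5, x_2 = -1, x_3 = 4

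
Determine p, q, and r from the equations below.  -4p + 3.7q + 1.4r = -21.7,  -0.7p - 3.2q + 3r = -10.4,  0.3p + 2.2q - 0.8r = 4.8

Row-reduce the augmented matrix:
R1 ← R1 / (-4).
R2 ← R2 + 7/10·R1.
R3 ← R3 − 3/10·R1.
R2 ← R2 / (-1539/400).
R1 ← R1 + 37/40·R2.
R3 ← R3 − 991/400·R2.
R3 ← R3 / (437/405).
R1 ← R1 + 82/81·R3.
R2 ← R2 + 58/81·R3.
Reading off the reduced rows gives p = 6, q = 1, r = -1.

p = 6, q = 1, r = -1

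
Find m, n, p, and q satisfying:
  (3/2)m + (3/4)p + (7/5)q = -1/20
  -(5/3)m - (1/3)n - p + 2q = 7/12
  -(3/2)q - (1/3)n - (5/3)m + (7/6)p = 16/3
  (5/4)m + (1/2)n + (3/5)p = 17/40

m = -2, n = 9/4, p = 3, q = 1/2

Row-reduce the augmented matrix:
R1 ← R1 / (3/2).
R2 ← R2 + 5/3·R1.
R3 ← R3 + 5/3·R1.
R4 ← R4 − 5/4·R1.
R2 ← R2 / (-1/3).
R3 ← R3 + 1/3·R2.
R4 ← R4 − 1/2·R2.
R3 ← R3 / (13/6).
R1 ← R1 − 1/2·R3.
R2 ← R2 − 1/2·R3.
R4 ← R4 + 11/40·R3.
R4 ← R4 / (5807/1560).
R1 ← R1 − 679/390·R4.
R2 ← R2 + 769/78·R4.
R3 ← R3 + 21/13·R4.
Reading off the reduced rows gives m = -2, n = 9/4, p = 3, q = 1/2.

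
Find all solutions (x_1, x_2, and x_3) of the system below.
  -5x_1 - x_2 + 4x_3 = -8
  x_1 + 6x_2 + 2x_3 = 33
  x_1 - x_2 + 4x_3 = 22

x_1 = 5, x_2 = 3, x_3 = 5

Row-reduce the augmented matrix:
R1 ← R1 / (-5).
R2 ← R2 − 1·R1.
R3 ← R3 − 1·R1.
R2 ← R2 / (29/5).
R1 ← R1 − 1/5·R2.
R3 ← R3 + 6/5·R2.
R3 ← R3 / (156/29).
R1 ← R1 + 26/29·R3.
R2 ← R2 − 14/29·R3.
Reading off the reduced rows gives x_1 = 5, x_2 = 3, x_3 = 5.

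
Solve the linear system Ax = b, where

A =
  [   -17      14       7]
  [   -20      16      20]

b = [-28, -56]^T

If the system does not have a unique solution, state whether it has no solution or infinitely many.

Row-reduce:
R1 ← R1 / (-17).
R2 ← R2 + 20·R1.
R2 ← R2 / (-8/17).
R1 ← R1 + 14/17·R2.
Rank is 2 with 3 unknowns, leaving x_3 free.

infinitely many solutions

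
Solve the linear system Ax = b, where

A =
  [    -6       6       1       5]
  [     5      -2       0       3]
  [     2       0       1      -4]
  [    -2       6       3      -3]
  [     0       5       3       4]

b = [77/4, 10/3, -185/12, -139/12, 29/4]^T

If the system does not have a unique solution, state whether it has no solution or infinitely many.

Row-reduce the augmented matrix:
R1 ← R1 / (-6).
R2 ← R2 − 5·R1.
R3 ← R3 − 2·R1.
R4 ← R4 + 2·R1.
R2 ← R2 / (3).
R1 ← R1 + 1·R2.
R3 ← R3 − 2·R2.
R4 ← R4 − 4·R2.
R5 ← R5 − 5·R2.
R3 ← R3 / (7/9).
R1 ← R1 − 1/9·R3.
R2 ← R2 − 5/18·R3.
R4 ← R4 − 14/9·R3.
R5 ← R5 − 29/18·R3.
Swap R4 and R5.
R4 ← R4 / (95/14).
R1 ← R1 − 18/7·R4.
R2 ← R2 − 69/14·R4.
R3 ← R3 + 64/7·R4.
R5 reduces to 0 = 0, so the extra equation is consistent.
Reading off the reduced rows gives x_1 = -4/3, x_2 = -1/2, x_3 = -3/4, x_4 = 3.

x_1 = -4/3, x_2 = -1/2, x_3 = -3/4, x_4 = 3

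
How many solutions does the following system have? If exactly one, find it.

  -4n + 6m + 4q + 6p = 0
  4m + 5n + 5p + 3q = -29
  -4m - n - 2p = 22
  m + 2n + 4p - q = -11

m = -5, n = -4, p = 1, q = 2

Row-reduce the augmented matrix:
R1 ← R1 / (6).
R2 ← R2 − 4·R1.
R3 ← R3 + 4·R1.
R4 ← R4 − 1·R1.
R2 ← R2 / (23/3).
R1 ← R1 + 2/3·R2.
R3 ← R3 + 11/3·R2.
R4 ← R4 − 8/3·R2.
R3 ← R3 / (57/23).
R1 ← R1 − 25/23·R3.
R2 ← R2 − 3/23·R3.
R4 ← R4 − 61/23·R3.
R4 ← R4 / (-274/57).
R1 ← R1 + 31/57·R4.
R2 ← R2 + 2/19·R4.
R3 ← R3 − 65/57·R4.
Reading off the reduced rows gives m = -5, n = -4, p = 1, q = 2.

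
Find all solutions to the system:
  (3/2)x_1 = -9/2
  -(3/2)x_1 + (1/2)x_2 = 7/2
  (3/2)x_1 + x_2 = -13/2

x_1 = -3, x_2 = -2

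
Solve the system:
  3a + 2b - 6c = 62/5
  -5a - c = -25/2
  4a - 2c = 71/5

Row-reduce the augmented matrix:
R1 ← R1 / (3).
R2 ← R2 + 5·R1.
R3 ← R3 − 4·R1.
R2 ← R2 / (10/3).
R1 ← R1 − 2/3·R2.
R3 ← R3 + 8/3·R2.
R3 ← R3 / (-14/5).
R1 ← R1 − 1/5·R3.
R2 ← R2 + 33/10·R3.
Reading off the reduced rows gives a = 14/5, b = -5/2, c = -3/2.

a = 14/5, b = -5/2, c = -3/2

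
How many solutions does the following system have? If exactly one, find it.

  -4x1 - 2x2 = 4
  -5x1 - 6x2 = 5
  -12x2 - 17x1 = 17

x1 = -1, x2 = 0

Row-reduce the augmented matrix:
R1 ← R1 / (-4).
R2 ← R2 + 5·R1.
R3 ← R3 + 17·R1.
R2 ← R2 / (-7/2).
R1 ← R1 − 1/2·R2.
R3 ← R3 + 7/2·R2.
R3 reduces to 0 = 0, so the extra equation is consistent.
Reading off the reduced rows gives x1 = -1, x2 = 0.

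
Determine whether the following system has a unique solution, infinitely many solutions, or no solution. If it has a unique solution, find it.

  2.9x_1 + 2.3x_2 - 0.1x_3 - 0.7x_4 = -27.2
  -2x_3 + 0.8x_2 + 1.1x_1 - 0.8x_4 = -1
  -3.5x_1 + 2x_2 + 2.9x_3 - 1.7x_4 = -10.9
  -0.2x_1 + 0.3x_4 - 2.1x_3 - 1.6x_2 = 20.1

Row-reduce the augmented matrix:
R1 ← R1 / (29/10).
R2 ← R2 − 11/10·R1.
R3 ← R3 + 7/2·R1.
R4 ← R4 + 1/5·R1.
R2 ← R2 / (-21/290).
R1 ← R1 − 23/29·R2.
R3 ← R3 − 277/58·R2.
R4 ← R4 + 209/145·R2.
R3 ← R3 / (-26591/210).
R1 ← R1 + 452/21·R3.
R2 ← R2 − 569/21·R3.
R4 ← R4 − 7759/210·R3.
R4 ← R4 / (-18323/132955).
R1 ← R1 − 8756/26591·R4.
R2 ← R2 + 18788/26591·R4.
R3 ← R3 − 7937/26591·R4.
Reading off the reduced rows gives x_1 = -6, x_2 = -3, x_3 = -6, x_4 = 5.

x_1 = -6, x_2 = -3, x_3 = -6, x_4 = 5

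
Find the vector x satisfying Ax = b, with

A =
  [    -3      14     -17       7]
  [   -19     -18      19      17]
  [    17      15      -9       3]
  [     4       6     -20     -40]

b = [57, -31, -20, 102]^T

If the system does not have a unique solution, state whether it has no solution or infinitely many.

infinitely many solutions

Row-reduce:
R1 ← R1 / (-3).
R2 ← R2 + 19·R1.
R3 ← R3 − 17·R1.
R4 ← R4 − 4·R1.
R2 ← R2 / (-320/3).
R1 ← R1 + 14/3·R2.
R3 ← R3 − 283/3·R2.
R4 ← R4 − 74/3·R2.
R3 ← R3 / (107/16).
R1 ← R1 − 1/8·R3.
R2 ← R2 + 19/16·R3.
R4 ← R4 + 107/8·R3.
Rank is 3 with 4 unknowns, leaving x_4 free.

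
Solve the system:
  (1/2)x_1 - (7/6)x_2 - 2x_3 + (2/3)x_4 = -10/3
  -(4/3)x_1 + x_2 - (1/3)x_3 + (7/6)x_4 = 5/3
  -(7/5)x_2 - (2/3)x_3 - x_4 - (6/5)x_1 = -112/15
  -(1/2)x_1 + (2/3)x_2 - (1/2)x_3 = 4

Row-reduce the augmented matrix:
R1 ← R1 / (1/2).
R2 ← R2 + 4/3·R1.
R3 ← R3 + 6/5·R1.
R4 ← R4 + 1/2·R1.
R2 ← R2 / (-19/9).
R1 ← R1 + 7/3·R2.
R3 ← R3 + 21/5·R2.
R4 ← R4 + 1/2·R2.
R3 ← R3 / (331/57).
R1 ← R1 − 43/19·R3.
R2 ← R2 − 51/19·R3.
R4 ← R4 + 22/19·R3.
R4 ← R4 / (-21431/19860).
R1 ← R1 − 212/1655·R4.
R2 ← R2 − 1714/1655·R4.
R3 ← R3 + 2997/3310·R4.
Reading off the reduced rows gives x_1 = 2, x_2 = 6, x_3 = -2, x_4 = -2.

x_1 = 2, x_2 = 6, x_3 = -2, x_4 = -2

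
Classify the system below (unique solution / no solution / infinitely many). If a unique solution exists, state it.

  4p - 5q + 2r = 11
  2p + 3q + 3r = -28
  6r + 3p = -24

Row-reduce the augmented matrix:
R1 ← R1 / (4).
R2 ← R2 − 2·R1.
R3 ← R3 − 3·R1.
R2 ← R2 / (11/2).
R1 ← R1 + 5/4·R2.
R3 ← R3 − 15/4·R2.
R3 ← R3 / (69/22).
R1 ← R1 − 21/22·R3.
R2 ← R2 − 4/11·R3.
Reading off the reduced rows gives p = -2, q = -5, r = -3.

p = -2, q = -5, r = -3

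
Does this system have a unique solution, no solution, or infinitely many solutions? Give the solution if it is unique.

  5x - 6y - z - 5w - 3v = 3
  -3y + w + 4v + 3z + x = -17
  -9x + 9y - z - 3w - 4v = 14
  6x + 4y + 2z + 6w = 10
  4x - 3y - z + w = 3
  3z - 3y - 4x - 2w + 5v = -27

no solution

Row-reduce:
R1 ← R1 / (5).
R2 ← R2 − 1·R1.
R3 ← R3 + 9·R1.
R4 ← R4 − 6·R1.
R5 ← R5 − 4·R1.
R6 ← R6 + 4·R1.
R2 ← R2 / (-9/5).
R1 ← R1 + 6/5·R2.
R3 ← R3 + 9/5·R2.
R4 ← R4 − 56/5·R2.
R5 ← R5 − 9/5·R2.
R6 ← R6 + 39/5·R2.
R3 ← R3 / (-6).
R1 ← R1 + 7/3·R3.
R2 ← R2 + 16/9·R3.
R4 ← R4 − 208/9·R3.
R5 ← R5 − 3·R3.
R6 ← R6 + 35/3·R3.
R4 ← R4 / (-796/27).
R1 ← R1 − 28/9·R4.
R2 ← R2 − 82/27·R4.
R3 ← R3 − 7/3·R4.
R6 ← R6 − 113/9·R4.
Swap R5 and R6.
R5 ← R5 / (257/398).
R1 ← R1 + 102/199·R5.
R2 ← R2 + 128/199·R5.
R3 ← R3 − 245/398·R5.
R4 ← R4 − 293/398·R5.
Row 6 reduces to 0 = 3/2, a contradiction. The system is inconsistent.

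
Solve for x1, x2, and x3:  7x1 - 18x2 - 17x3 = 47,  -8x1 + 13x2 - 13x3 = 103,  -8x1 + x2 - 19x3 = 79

Row-reduce the augmented matrix:
R1 ← R1 / (7).
R2 ← R2 + 8·R1.
R3 ← R3 + 8·R1.
R2 ← R2 / (-53/7).
R1 ← R1 + 18/7·R2.
R3 ← R3 + 137/7·R2.
R3 ← R3 / (2406/53).
R1 ← R1 − 455/53·R3.
R2 ← R2 − 227/53·R3.
Reading off the reduced rows gives x1 = 5, x2 = 5, x3 = -6.

x1 = 5, x2 = 5, x3 = -6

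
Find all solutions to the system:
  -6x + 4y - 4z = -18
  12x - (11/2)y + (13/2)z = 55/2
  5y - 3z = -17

infinitely many solutions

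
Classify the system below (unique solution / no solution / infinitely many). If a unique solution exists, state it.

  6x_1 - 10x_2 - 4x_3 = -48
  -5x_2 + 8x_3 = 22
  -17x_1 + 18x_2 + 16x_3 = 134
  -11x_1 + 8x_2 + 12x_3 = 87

no solution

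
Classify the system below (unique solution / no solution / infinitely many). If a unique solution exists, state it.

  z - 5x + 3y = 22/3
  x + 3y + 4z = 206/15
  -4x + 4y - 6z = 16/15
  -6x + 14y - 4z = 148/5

x = 2/5, y = 8/3, z = 4/3

Row-reduce the augmented matrix:
R1 ← R1 / (-5).
R2 ← R2 − 1·R1.
R3 ← R3 + 4·R1.
R4 ← R4 + 6·R1.
R2 ← R2 / (18/5).
R1 ← R1 + 3/5·R2.
R3 ← R3 − 8/5·R2.
R4 ← R4 − 52/5·R2.
R3 ← R3 / (-26/3).
R1 ← R1 − 1/2·R3.
R2 ← R2 − 7/6·R3.
R4 ← R4 + 52/3·R3.
R4 reduces to 0 = 0, so the extra equation is consistent.
Reading off the reduced rows gives x = 2/5, y = 8/3, z = 4/3.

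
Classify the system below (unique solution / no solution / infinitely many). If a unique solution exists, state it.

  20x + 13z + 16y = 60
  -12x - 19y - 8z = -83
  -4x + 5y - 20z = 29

x = -1, y = 5, z = 0

Row-reduce the augmented matrix:
R1 ← R1 / (20).
R2 ← R2 + 12·R1.
R3 ← R3 + 4·R1.
R2 ← R2 / (-47/5).
R1 ← R1 − 4/5·R2.
R3 ← R3 − 41/5·R2.
R3 ← R3 / (-826/47).
R1 ← R1 − 119/188·R3.
R2 ← R2 − 1/47·R3.
Reading off the reduced rows gives x = -1, y = 5, z = 0.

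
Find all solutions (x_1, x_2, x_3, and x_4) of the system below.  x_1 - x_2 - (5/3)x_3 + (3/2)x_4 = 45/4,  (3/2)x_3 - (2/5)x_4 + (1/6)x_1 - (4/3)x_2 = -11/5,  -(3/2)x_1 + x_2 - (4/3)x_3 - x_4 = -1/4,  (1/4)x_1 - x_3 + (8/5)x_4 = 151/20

x_1 = -1, x_2 = -11/4, x_3 = -3, x_4 = 3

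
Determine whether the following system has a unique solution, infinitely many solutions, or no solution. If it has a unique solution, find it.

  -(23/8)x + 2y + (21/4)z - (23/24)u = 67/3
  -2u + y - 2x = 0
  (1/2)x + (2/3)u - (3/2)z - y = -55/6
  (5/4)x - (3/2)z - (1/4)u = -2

Row-reduce:
R1 ← R1 / (-23/8).
R2 ← R2 + 2·R1.
R3 ← R3 − 1/2·R1.
R4 ← R4 − 5/4·R1.
R2 ← R2 / (-9/23).
R1 ← R1 + 16/23·R2.
R3 ← R3 + 15/23·R2.
R4 ← R4 − 20/23·R2.
R3 ← R3 / (11/2).
R1 ← R1 − 14/3·R3.
R2 ← R2 − 28/3·R3.
R4 ← R4 + 22/3·R3.
Row 4 reduces to 0 = 2/3, a contradiction. The system is inconsistent.

no solution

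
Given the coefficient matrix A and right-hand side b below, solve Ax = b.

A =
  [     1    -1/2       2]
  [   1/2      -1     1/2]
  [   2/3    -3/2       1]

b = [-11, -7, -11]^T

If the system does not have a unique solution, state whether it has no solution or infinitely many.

x_1 = -3, x_2 = 4, x_3 = -3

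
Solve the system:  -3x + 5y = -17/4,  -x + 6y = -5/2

Row-reduce the augmented matrix:
R1 ← R1 / (-3).
R2 ← R2 + 1·R1.
R2 ← R2 / (13/3).
R1 ← R1 + 5/3·R2.
Reading off the reduced rows gives x = 1, y = -1/4.

x = 1, y = -1/4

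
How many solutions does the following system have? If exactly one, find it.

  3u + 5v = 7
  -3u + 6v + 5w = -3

Row-reduce:
R1 ← R1 / (3).
R2 ← R2 + 3·R1.
R2 ← R2 / (11).
R1 ← R1 − 5/3·R2.
Rank is 2 with 3 unknowns, leaving w free.

infinitely many solutions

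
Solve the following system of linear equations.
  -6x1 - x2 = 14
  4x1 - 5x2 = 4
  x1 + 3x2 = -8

Row-reduce:
R1 ← R1 / (-6).
R2 ← R2 − 4·R1.
R3 ← R3 − 1·R1.
R2 ← R2 / (-17/3).
R1 ← R1 − 1/6·R2.
R3 ← R3 − 17/6·R2.
Row 3 reduces to 0 = 1, a contradiction. The system is inconsistent.

no solution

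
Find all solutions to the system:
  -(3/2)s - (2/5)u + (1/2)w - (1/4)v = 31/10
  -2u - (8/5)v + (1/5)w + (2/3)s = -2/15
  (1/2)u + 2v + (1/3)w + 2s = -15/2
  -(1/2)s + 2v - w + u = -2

u = 1, v = -2, w = 0, s = -2

Row-reduce the augmented matrix:
R1 ← R1 / (-2/5).
R2 ← R2 + 2·R1.
R3 ← R3 − 1/2·R1.
R4 ← R4 − 1·R1.
R2 ← R2 / (-7/20).
R1 ← R1 − 5/8·R2.
R3 ← R3 − 27/16·R2.
R4 ← R4 − 11/8·R2.
R3 ← R3 / (-851/84).
R1 ← R1 + 75/14·R3.
R2 ← R2 − 46/7·R3.
R4 ← R4 + 123/14·R3.
R4 ← R4 / (-32789/5106).
R1 ← R1 + 6520/2553·R4.
R2 ← R2 − 254/111·R4.
R3 ← R3 + 3318/851·R4.
Reading off the reduced rows gives u = 1, v = -2, w = 0, s = -2.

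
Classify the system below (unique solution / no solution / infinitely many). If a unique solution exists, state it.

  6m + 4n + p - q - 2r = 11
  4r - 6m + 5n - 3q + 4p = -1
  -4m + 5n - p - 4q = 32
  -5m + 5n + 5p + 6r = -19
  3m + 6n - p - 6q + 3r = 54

m = 1, n = 2, p = -6, q = -5, r = 1

Row-reduce the augmented matrix:
R1 ← R1 / (6).
R2 ← R2 + 6·R1.
R3 ← R3 + 4·R1.
R4 ← R4 + 5·R1.
R5 ← R5 − 3·R1.
R2 ← R2 / (9).
R1 ← R1 − 2/3·R2.
R3 ← R3 − 23/3·R2.
R4 ← R4 − 25/3·R2.
R5 ← R5 − 4·R2.
R3 ← R3 / (-124/27).
R1 ← R1 + 11/54·R3.
R2 ← R2 − 5/9·R3.
R4 ← R4 − 65/54·R3.
R5 ← R5 + 67/18·R3.
R4 ← R4 / (315/124).
R1 ← R1 − 23/124·R4.
R2 ← R2 + 37/62·R4.
R3 ← R3 − 17/62·R4.
R5 ← R5 + 335/124·R4.
R5 ← R5 / (464/63).
R1 ← R1 + 148/315·R5.
R2 ← R2 − 79/315·R5.
R3 ← R3 − 151/315·R5.
R4 ← R4 − 209/315·R5.
Reading off the reduced rows gives m = 1, n = 2, p = -6, q = -5, r = 1.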